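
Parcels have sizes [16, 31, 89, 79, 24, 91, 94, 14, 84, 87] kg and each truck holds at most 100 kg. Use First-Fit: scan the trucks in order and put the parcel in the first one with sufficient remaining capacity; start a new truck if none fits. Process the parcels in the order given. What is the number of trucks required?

Put 16 kg in truck 1; 84 kg remain.
Put 31 kg in truck 1; 53 kg remain.
Put 89 kg in truck 2; 11 kg remain.
Put 79 kg in truck 3; 21 kg remain.
Put 24 kg in truck 1; 29 kg remain.
Put 91 kg in truck 4; 9 kg remain.
Put 94 kg in truck 5; 6 kg remain.
Put 14 kg in truck 1; 15 kg remain.
Put 84 kg in truck 6; 16 kg remain.
Put 87 kg in truck 7; 13 kg remain.

7 trucks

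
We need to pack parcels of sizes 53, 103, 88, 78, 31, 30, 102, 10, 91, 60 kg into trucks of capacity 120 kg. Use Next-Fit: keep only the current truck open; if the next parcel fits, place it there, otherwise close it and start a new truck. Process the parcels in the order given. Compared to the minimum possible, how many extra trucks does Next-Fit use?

Next-Fit: [53] [103] [88] [78,31] [30] [102,10] [91] [60] → 8 trucks.
Total size 646 kg; any packing needs at least ⌈646/120⌉ = 6 trucks.
An optimal packing achieves that bound: [103,10] [102] [91] [88,31] [78,30] [60,53] → 6 trucks.
Excess: 8 − 6 = 2.

2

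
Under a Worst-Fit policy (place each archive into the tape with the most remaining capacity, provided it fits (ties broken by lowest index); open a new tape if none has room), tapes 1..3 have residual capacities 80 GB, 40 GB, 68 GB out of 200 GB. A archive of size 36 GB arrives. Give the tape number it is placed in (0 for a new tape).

1

Tapes with room: tape 1 (80 GB), tape 2 (40 GB), tape 3 (68 GB).
Most room is tape 1 with 80 GB free.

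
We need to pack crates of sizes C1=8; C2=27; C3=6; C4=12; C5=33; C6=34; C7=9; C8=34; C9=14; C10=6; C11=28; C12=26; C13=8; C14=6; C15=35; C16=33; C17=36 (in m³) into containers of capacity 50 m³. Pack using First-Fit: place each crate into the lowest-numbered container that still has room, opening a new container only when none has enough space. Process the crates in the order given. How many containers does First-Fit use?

Put C1 (8 m³) in container 1; 42 m³ remain.
Put C2 (27 m³) in container 1; 15 m³ remain.
Put C3 (6 m³) in container 1; 9 m³ remain.
Put C4 (12 m³) in container 2; 38 m³ remain.
Put C5 (33 m³) in container 2; 5 m³ remain.
Put C6 (34 m³) in container 3; 16 m³ remain.
Put C7 (9 m³) in container 1; 0 m³ remain.
Put C8 (34 m³) in container 4; 16 m³ remain.
Put C9 (14 m³) in container 3; 2 m³ remain.
Put C10 (6 m³) in container 4; 10 m³ remain.
Put C11 (28 m³) in container 5; 22 m³ remain.
Put C12 (26 m³) in container 6; 24 m³ remain.
Put C13 (8 m³) in container 4; 2 m³ remain.
Put C14 (6 m³) in container 5; 16 m³ remain.
Put C15 (35 m³) in container 7; 15 m³ remain.
Put C16 (33 m³) in container 8; 17 m³ remain.
Put C17 (36 m³) in container 9; 14 m³ remain.

9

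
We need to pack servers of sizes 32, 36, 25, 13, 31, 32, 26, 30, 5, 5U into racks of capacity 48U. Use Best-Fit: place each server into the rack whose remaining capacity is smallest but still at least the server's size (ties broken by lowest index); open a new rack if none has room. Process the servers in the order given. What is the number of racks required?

7 racks

Put 32U in rack 1; 16U remain.
Put 36U in rack 2; 12U remain.
Put 25U in rack 3; 23U remain.
Put 13U in rack 1; 3U remain.
Put 31U in rack 4; 17U remain.
Put 32U in rack 5; 16U remain.
Put 26U in rack 6; 22U remain.
Put 30U in rack 7; 18U remain.
Put 5U in rack 2; 7U remain.
Put 5U in rack 2; 2U remain.
Final racks: [32,13] [36,5,5] [25] [31] [32] [26] [30].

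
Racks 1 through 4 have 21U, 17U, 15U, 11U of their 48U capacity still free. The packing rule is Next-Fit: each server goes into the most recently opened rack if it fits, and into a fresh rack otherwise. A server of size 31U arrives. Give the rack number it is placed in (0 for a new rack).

0

Next-Fit only looks at rack 4, which has 11U free.
31U does not fit, so a new rack is opened.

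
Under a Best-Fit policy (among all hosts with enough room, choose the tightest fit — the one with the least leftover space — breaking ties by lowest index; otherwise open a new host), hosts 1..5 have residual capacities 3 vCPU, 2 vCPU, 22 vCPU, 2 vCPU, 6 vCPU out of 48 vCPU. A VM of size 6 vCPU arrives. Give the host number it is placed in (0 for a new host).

Hosts with room: host 3 (22 vCPU), host 5 (6 vCPU).
Tightest fit is host 5 with 6 vCPU free.

5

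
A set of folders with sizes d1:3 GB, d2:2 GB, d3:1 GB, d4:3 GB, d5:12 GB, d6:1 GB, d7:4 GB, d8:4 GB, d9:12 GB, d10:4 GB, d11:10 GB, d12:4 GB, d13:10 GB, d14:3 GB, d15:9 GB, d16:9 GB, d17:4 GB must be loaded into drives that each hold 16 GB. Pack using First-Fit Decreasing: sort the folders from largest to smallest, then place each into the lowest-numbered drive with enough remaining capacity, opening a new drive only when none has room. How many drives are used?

Sorted descending: 12, 12, 10, 10, 9, 9, 4, 4, 4, 4, 4, 3, 3, 3, 2, 1, 1.
12 GB → drive 1 (remaining 4 GB)
12 GB → drive 2 (remaining 4 GB)
10 GB → drive 3 (remaining 6 GB)
10 GB → drive 4 (remaining 6 GB)
9 GB → drive 5 (remaining 7 GB)
9 GB → drive 6 (remaining 7 GB)
4 GB → drive 1 (remaining 0 GB)
4 GB → drive 2 (remaining 0 GB)
4 GB → drive 3 (remaining 2 GB)
4 GB → drive 4 (remaining 2 GB)
4 GB → drive 5 (remaining 3 GB)
3 GB → drive 5 (remaining 0 GB)
3 GB → drive 6 (remaining 4 GB)
3 GB → drive 6 (remaining 1 GB)
2 GB → drive 3 (remaining 0 GB)
1 GB → drive 4 (remaining 1 GB)
1 GB → drive 4 (remaining 0 GB)
Final drives: [12,4] [12,4] [10,4,2] [10,4,1,1] [9,4,3] [9,3,3].

6 drives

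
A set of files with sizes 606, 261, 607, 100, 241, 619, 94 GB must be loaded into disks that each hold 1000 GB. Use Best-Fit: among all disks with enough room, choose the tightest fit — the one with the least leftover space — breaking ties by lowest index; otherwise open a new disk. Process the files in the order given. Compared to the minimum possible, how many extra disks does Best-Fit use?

0

Best-Fit: [606,261,100] [607,241,94] [619] → 3 disks.
Total size 2528 GB; any packing needs at least ⌈2528/1000⌉ = 3 disks.
So 3 is already optimal.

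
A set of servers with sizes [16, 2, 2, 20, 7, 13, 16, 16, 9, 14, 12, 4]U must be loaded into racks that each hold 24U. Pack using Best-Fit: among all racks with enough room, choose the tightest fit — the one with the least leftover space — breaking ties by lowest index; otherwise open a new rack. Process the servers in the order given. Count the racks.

7

16U → rack 1 (remaining 8U)
2U → rack 1 (remaining 6U)
2U → rack 1 (remaining 4U)
20U → rack 2 (remaining 4U)
7U → rack 3 (remaining 17U)
13U → rack 3 (remaining 4U)
16U → rack 4 (remaining 8U)
16U → rack 5 (remaining 8U)
9U → rack 6 (remaining 15U)
14U → rack 6 (remaining 1U)
12U → rack 7 (remaining 12U)
4U → rack 1 (remaining 0U)
Final racks: [16,2,2,4] [20] [7,13] [16] [16] [9,14] [12].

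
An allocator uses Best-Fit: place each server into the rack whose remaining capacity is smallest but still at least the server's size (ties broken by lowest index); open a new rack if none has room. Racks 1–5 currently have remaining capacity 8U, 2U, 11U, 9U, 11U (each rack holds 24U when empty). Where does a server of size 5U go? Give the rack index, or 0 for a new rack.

Racks with room: rack 1 (8U), rack 3 (11U), rack 4 (9U), rack 5 (11U).
Tightest fit is rack 1 with 8U free.

1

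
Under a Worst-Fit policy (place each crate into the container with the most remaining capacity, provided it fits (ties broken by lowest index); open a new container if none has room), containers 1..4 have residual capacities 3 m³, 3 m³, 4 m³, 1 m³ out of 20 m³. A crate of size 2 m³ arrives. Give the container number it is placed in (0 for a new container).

Containers with room: container 1 (3 m³), container 2 (3 m³), container 3 (4 m³).
Most room is container 3 with 4 m³ free.

3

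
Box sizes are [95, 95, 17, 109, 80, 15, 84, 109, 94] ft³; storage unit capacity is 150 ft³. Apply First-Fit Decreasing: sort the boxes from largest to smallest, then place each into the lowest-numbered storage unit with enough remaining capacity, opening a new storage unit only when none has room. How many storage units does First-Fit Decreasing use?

7 storage units

Sorted descending: 109, 109, 95, 95, 94, 84, 80, 17, 15.
109 ft³ → storage unit 1 (remaining 41 ft³)
109 ft³ → storage unit 2 (remaining 41 ft³)
95 ft³ → storage unit 3 (remaining 55 ft³)
95 ft³ → storage unit 4 (remaining 55 ft³)
94 ft³ → storage unit 5 (remaining 56 ft³)
84 ft³ → storage unit 6 (remaining 66 ft³)
80 ft³ → storage unit 7 (remaining 70 ft³)
17 ft³ → storage unit 1 (remaining 24 ft³)
15 ft³ → storage unit 1 (remaining 9 ft³)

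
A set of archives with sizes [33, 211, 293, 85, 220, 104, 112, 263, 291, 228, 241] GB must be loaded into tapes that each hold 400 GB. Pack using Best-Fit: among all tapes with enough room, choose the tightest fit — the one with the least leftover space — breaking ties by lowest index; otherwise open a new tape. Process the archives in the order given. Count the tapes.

7

Put 33 GB in tape 1; 367 GB remain.
Put 211 GB in tape 1; 156 GB remain.
Put 293 GB in tape 2; 107 GB remain.
Put 85 GB in tape 2; 22 GB remain.
Put 220 GB in tape 3; 180 GB remain.
Put 104 GB in tape 1; 52 GB remain.
Put 112 GB in tape 3; 68 GB remain.
Put 263 GB in tape 4; 137 GB remain.
Put 291 GB in tape 5; 109 GB remain.
Put 228 GB in tape 6; 172 GB remain.
Put 241 GB in tape 7; 159 GB remain.
Final tapes: [33,211,104] [293,85] [220,112] [263] [291] [228] [241].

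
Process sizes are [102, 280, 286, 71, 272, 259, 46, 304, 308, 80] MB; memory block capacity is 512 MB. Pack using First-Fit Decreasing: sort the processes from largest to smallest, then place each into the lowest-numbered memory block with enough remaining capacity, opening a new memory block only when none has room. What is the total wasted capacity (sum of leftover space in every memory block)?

1064

Sorted descending: 308, 304, 286, 280, 272, 259, 102, 80, 71, 46.
memory block 1: place 308 MB, 204 MB left
memory block 2: place 304 MB, 208 MB left
memory block 3: place 286 MB, 226 MB left
memory block 4: place 280 MB, 232 MB left
memory block 5: place 272 MB, 240 MB left
memory block 6: place 259 MB, 253 MB left
memory block 1: place 102 MB, 102 MB left
memory block 1: place 80 MB, 22 MB left
memory block 2: place 71 MB, 137 MB left
memory block 2: place 46 MB, 91 MB left
6 memory blocks × 512 MB = 3072 MB; used 2008 MB; unused 1064 MB.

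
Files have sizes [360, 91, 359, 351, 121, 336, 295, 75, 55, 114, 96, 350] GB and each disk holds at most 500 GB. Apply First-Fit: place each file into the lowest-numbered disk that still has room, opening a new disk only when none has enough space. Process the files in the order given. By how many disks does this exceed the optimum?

First-Fit: [360,91] [359,121] [351,75,55] [336,114] [295,96] [350] → 6 disks.
Total size 2603 GB; any packing needs at least ⌈2603/500⌉ = 6 disks.
So 6 is already optimal.

0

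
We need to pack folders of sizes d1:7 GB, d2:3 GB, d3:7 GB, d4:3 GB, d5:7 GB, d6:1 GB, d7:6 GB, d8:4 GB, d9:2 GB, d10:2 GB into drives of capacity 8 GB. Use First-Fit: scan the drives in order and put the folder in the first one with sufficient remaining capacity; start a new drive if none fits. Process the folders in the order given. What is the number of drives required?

6

d1 (7 GB) → drive 1 (remaining 1 GB)
d2 (3 GB) → drive 2 (remaining 5 GB)
d3 (7 GB) → drive 3 (remaining 1 GB)
d4 (3 GB) → drive 2 (remaining 2 GB)
d5 (7 GB) → drive 4 (remaining 1 GB)
d6 (1 GB) → drive 1 (remaining 0 GB)
d7 (6 GB) → drive 5 (remaining 2 GB)
d8 (4 GB) → drive 6 (remaining 4 GB)
d9 (2 GB) → drive 2 (remaining 0 GB)
d10 (2 GB) → drive 5 (remaining 0 GB)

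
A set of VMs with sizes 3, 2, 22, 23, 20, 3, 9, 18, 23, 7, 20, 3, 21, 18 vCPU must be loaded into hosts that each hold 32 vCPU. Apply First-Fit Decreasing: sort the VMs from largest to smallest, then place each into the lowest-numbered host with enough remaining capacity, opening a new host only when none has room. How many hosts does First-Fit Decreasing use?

Sorted descending: 23, 23, 22, 21, 20, 20, 18, 18, 9, 7, 3, 3, 3, 2.
host 1: place 23 vCPU, 9 vCPU left
host 2: place 23 vCPU, 9 vCPU left
host 3: place 22 vCPU, 10 vCPU left
host 4: place 21 vCPU, 11 vCPU left
host 5: place 20 vCPU, 12 vCPU left
host 6: place 20 vCPU, 12 vCPU left
host 7: place 18 vCPU, 14 vCPU left
host 8: place 18 vCPU, 14 vCPU left
host 1: place 9 vCPU, 0 vCPU left
host 2: place 7 vCPU, 2 vCPU left
host 3: place 3 vCPU, 7 vCPU left
host 3: place 3 vCPU, 4 vCPU left
host 3: place 3 vCPU, 1 vCPU left
host 2: place 2 vCPU, 0 vCPU left
Final hosts: [23,9] [23,7,2] [22,3,3,3] [21] [20] [20] [18] [18].

8 hosts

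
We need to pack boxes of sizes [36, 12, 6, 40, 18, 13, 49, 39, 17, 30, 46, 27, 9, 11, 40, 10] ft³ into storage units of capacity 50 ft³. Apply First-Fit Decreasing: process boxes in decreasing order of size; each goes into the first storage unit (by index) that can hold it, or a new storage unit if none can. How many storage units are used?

Sorted descending: 49, 46, 40, 40, 39, 36, 30, 27, 18, 17, 13, 12, 11, 10, 9, 6.
storage unit 1: place 49 ft³, 1 ft³ left
storage unit 2: place 46 ft³, 4 ft³ left
storage unit 3: place 40 ft³, 10 ft³ left
storage unit 4: place 40 ft³, 10 ft³ left
storage unit 5: place 39 ft³, 11 ft³ left
storage unit 6: place 36 ft³, 14 ft³ left
storage unit 7: place 30 ft³, 20 ft³ left
storage unit 8: place 27 ft³, 23 ft³ left
storage unit 7: place 18 ft³, 2 ft³ left
storage unit 8: place 17 ft³, 6 ft³ left
storage unit 6: place 13 ft³, 1 ft³ left
storage unit 9: place 12 ft³, 38 ft³ left
storage unit 5: place 11 ft³, 0 ft³ left
storage unit 3: place 10 ft³, 0 ft³ left
storage unit 4: place 9 ft³, 1 ft³ left
storage unit 8: place 6 ft³, 0 ft³ left
Final storage units: [49] [46] [40,10] [40,9] [39,11] [36,13] [30,18] [27,17,6] [12].

9 storage units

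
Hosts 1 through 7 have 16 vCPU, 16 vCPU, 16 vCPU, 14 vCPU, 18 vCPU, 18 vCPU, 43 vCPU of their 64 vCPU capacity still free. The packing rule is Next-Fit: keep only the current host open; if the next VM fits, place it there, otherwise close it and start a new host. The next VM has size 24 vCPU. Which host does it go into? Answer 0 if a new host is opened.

Next-Fit only looks at host 7, which has 43 vCPU free.
24 vCPU fits there.

7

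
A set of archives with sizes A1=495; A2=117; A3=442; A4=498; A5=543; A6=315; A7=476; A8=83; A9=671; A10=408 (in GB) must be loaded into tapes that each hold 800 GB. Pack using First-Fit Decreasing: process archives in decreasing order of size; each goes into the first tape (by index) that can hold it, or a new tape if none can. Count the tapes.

Sorted descending: 671, 543, 498, 495, 476, 442, 408, 315, 117, 83.
671 GB → tape 1 (remaining 129 GB)
543 GB → tape 2 (remaining 257 GB)
498 GB → tape 3 (remaining 302 GB)
495 GB → tape 4 (remaining 305 GB)
476 GB → tape 5 (remaining 324 GB)
442 GB → tape 6 (remaining 358 GB)
408 GB → tape 7 (remaining 392 GB)
315 GB → tape 5 (remaining 9 GB)
117 GB → tape 1 (remaining 12 GB)
83 GB → tape 2 (remaining 174 GB)

7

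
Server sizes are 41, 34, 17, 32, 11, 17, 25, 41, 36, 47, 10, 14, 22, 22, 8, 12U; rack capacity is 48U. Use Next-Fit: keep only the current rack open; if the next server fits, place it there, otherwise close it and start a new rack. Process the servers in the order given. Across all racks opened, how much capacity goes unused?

91

Put 41U in rack 1; 7U remain.
Put 34U in rack 2; 14U remain.
Put 17U in rack 3; 31U remain.
Put 32U in rack 4; 16U remain.
Put 11U in rack 4; 5U remain.
Put 17U in rack 5; 31U remain.
Put 25U in rack 5; 6U remain.
Put 41U in rack 6; 7U remain.
Put 36U in rack 7; 12U remain.
Put 47U in rack 8; 1U remain.
Put 10U in rack 9; 38U remain.
Put 14U in rack 9; 24U remain.
Put 22U in rack 9; 2U remain.
Put 22U in rack 10; 26U remain.
Put 8U in rack 10; 18U remain.
Put 12U in rack 10; 6U remain.
10 racks × 48U = 480U; used 389U; unused 91U.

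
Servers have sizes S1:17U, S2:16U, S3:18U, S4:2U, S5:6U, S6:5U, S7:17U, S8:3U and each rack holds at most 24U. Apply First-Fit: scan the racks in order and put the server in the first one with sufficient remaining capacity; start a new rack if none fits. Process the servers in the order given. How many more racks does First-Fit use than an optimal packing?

0

First-Fit: [17,2,5] [16,6] [18,3] [17] → 4 racks.
Total size 84U; any packing needs at least ⌈84/24⌉ = 4 racks.
So 4 is already optimal.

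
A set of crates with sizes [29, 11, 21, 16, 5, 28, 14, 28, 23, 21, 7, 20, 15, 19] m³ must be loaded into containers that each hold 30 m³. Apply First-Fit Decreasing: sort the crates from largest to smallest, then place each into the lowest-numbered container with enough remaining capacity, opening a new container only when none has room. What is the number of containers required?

10

Sorted descending: 29, 28, 28, 23, 21, 21, 20, 19, 16, 15, 14, 11, 7, 5.
29 m³ → container 1 (remaining 1 m³)
28 m³ → container 2 (remaining 2 m³)
28 m³ → container 3 (remaining 2 m³)
23 m³ → container 4 (remaining 7 m³)
21 m³ → container 5 (remaining 9 m³)
21 m³ → container 6 (remaining 9 m³)
20 m³ → container 7 (remaining 10 m³)
19 m³ → container 8 (remaining 11 m³)
16 m³ → container 9 (remaining 14 m³)
15 m³ → container 10 (remaining 15 m³)
14 m³ → container 9 (remaining 0 m³)
11 m³ → container 8 (remaining 0 m³)
7 m³ → container 4 (remaining 0 m³)
5 m³ → container 5 (remaining 4 m³)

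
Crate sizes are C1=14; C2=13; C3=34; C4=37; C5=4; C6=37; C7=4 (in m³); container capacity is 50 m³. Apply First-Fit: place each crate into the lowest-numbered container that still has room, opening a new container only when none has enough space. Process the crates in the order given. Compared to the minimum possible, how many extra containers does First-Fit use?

First-Fit: [14,13,4,4] [34] [37] [37] → 4 containers.
Total size 143 m³; any packing needs at least ⌈143/50⌉ = 3 containers.
An optimal packing achieves that bound: [37,13] [37,4,4] [34,14] → 3 containers.
Excess: 4 − 3 = 1.

1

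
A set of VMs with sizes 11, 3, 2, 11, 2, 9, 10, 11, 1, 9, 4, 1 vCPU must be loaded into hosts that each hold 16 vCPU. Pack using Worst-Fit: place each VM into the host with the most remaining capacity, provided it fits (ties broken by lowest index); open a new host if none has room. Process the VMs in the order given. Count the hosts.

6

Put 11 vCPU in host 1; 5 vCPU remain.
Put 3 vCPU in host 1; 2 vCPU remain.
Put 2 vCPU in host 1; 0 vCPU remain.
Put 11 vCPU in host 2; 5 vCPU remain.
Put 2 vCPU in host 2; 3 vCPU remain.
Put 9 vCPU in host 3; 7 vCPU remain.
Put 10 vCPU in host 4; 6 vCPU remain.
Put 11 vCPU in host 5; 5 vCPU remain.
Put 1 vCPU in host 3; 6 vCPU remain.
Put 9 vCPU in host 6; 7 vCPU remain.
Put 4 vCPU in host 6; 3 vCPU remain.
Put 1 vCPU in host 3; 5 vCPU remain.
Final hosts: [11,3,2] [11,2] [9,1,1] [10] [11] [9,4].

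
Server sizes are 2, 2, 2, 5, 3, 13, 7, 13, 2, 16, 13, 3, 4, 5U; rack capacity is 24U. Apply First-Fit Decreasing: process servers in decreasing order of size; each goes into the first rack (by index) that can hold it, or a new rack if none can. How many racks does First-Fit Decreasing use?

Sorted descending: 16, 13, 13, 13, 7, 5, 5, 4, 3, 3, 2, 2, 2, 2.
Put 16U in rack 1; 8U remain.
Put 13U in rack 2; 11U remain.
Put 13U in rack 3; 11U remain.
Put 13U in rack 4; 11U remain.
Put 7U in rack 1; 1U remain.
Put 5U in rack 2; 6U remain.
Put 5U in rack 2; 1U remain.
Put 4U in rack 3; 7U remain.
Put 3U in rack 3; 4U remain.
Put 3U in rack 3; 1U remain.
Put 2U in rack 4; 9U remain.
Put 2U in rack 4; 7U remain.
Put 2U in rack 4; 5U remain.
Put 2U in rack 4; 3U remain.

4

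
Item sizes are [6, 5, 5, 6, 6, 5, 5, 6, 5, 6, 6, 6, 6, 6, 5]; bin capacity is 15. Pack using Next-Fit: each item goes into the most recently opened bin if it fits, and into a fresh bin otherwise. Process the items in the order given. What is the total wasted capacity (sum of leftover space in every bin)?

36

6 → bin 1 (remaining 9)
5 → bin 1 (remaining 4)
5 → bin 2 (remaining 10)
6 → bin 2 (remaining 4)
6 → bin 3 (remaining 9)
5 → bin 3 (remaining 4)
5 → bin 4 (remaining 10)
6 → bin 4 (remaining 4)
5 → bin 5 (remaining 10)
6 → bin 5 (remaining 4)
6 → bin 6 (remaining 9)
6 → bin 6 (remaining 3)
6 → bin 7 (remaining 9)
6 → bin 7 (remaining 3)
5 → bin 8 (remaining 10)
8 bins × 15 = 120; used 84; unused 36.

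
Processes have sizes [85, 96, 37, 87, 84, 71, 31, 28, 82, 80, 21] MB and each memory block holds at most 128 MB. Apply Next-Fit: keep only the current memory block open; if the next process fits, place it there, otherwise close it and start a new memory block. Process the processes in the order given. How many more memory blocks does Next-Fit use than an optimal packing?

0

Next-Fit: [85] [96] [37,87] [84] [71,31] [28,82] [80,21] → 7 memory blocks.
7 processes exceed 64 MB (half the capacity), and no two of those can share a memory block, so at least 7 memory blocks are needed.
So 7 is already optimal.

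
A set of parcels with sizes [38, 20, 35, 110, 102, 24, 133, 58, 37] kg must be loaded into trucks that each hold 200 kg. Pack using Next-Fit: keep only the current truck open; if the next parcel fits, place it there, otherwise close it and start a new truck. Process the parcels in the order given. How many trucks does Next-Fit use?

5

truck 1: place 38 kg, 162 kg left
truck 1: place 20 kg, 142 kg left
truck 1: place 35 kg, 107 kg left
truck 2: place 110 kg, 90 kg left
truck 3: place 102 kg, 98 kg left
truck 3: place 24 kg, 74 kg left
truck 4: place 133 kg, 67 kg left
truck 4: place 58 kg, 9 kg left
truck 5: place 37 kg, 163 kg left
Final trucks: [38,20,35] [110] [102,24] [133,58] [37].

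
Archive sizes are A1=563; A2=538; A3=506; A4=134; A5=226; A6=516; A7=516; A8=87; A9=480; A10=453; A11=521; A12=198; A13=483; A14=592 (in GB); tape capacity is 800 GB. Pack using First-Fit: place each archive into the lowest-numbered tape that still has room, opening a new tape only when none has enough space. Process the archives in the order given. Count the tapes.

10 tapes

tape 1: place A1 (563 GB), 237 GB left
tape 2: place A2 (538 GB), 262 GB left
tape 3: place A3 (506 GB), 294 GB left
tape 1: place A4 (134 GB), 103 GB left
tape 2: place A5 (226 GB), 36 GB left
tape 4: place A6 (516 GB), 284 GB left
tape 5: place A7 (516 GB), 284 GB left
tape 1: place A8 (87 GB), 16 GB left
tape 6: place A9 (480 GB), 320 GB left
tape 7: place A10 (453 GB), 347 GB left
tape 8: place A11 (521 GB), 279 GB left
tape 3: place A12 (198 GB), 96 GB left
tape 9: place A13 (483 GB), 317 GB left
tape 10: place A14 (592 GB), 208 GB left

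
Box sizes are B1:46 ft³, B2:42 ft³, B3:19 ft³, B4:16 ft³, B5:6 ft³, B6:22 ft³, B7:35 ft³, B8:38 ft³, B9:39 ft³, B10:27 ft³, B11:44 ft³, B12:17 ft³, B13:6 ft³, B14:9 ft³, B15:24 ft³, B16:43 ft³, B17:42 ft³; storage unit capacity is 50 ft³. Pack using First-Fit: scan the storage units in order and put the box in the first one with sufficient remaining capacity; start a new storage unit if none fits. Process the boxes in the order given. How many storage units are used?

storage unit 1: place B1 (46 ft³), 4 ft³ left
storage unit 2: place B2 (42 ft³), 8 ft³ left
storage unit 3: place B3 (19 ft³), 31 ft³ left
storage unit 3: place B4 (16 ft³), 15 ft³ left
storage unit 2: place B5 (6 ft³), 2 ft³ left
storage unit 4: place B6 (22 ft³), 28 ft³ left
storage unit 5: place B7 (35 ft³), 15 ft³ left
storage unit 6: place B8 (38 ft³), 12 ft³ left
storage unit 7: place B9 (39 ft³), 11 ft³ left
storage unit 4: place B10 (27 ft³), 1 ft³ left
storage unit 8: place B11 (44 ft³), 6 ft³ left
storage unit 9: place B12 (17 ft³), 33 ft³ left
storage unit 3: place B13 (6 ft³), 9 ft³ left
storage unit 3: place B14 (9 ft³), 0 ft³ left
storage unit 9: place B15 (24 ft³), 9 ft³ left
storage unit 10: place B16 (43 ft³), 7 ft³ left
storage unit 11: place B17 (42 ft³), 8 ft³ left

11 storage units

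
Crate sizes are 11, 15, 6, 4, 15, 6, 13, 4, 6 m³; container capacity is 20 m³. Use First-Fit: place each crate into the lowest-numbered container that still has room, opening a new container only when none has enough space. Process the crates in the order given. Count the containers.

11 m³ → container 1 (remaining 9 m³)
15 m³ → container 2 (remaining 5 m³)
6 m³ → container 1 (remaining 3 m³)
4 m³ → container 2 (remaining 1 m³)
15 m³ → container 3 (remaining 5 m³)
6 m³ → container 4 (remaining 14 m³)
13 m³ → container 4 (remaining 1 m³)
4 m³ → container 3 (remaining 1 m³)
6 m³ → container 5 (remaining 14 m³)

5 containers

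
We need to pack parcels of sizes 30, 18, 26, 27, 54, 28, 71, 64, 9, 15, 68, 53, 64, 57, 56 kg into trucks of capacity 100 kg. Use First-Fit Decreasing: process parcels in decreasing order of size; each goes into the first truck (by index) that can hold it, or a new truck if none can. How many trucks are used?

Sorted descending: 71, 68, 64, 64, 57, 56, 54, 53, 30, 28, 27, 26, 18, 15, 9.
truck 1: place 71 kg, 29 kg left
truck 2: place 68 kg, 32 kg left
truck 3: place 64 kg, 36 kg left
truck 4: place 64 kg, 36 kg left
truck 5: place 57 kg, 43 kg left
truck 6: place 56 kg, 44 kg left
truck 7: place 54 kg, 46 kg left
truck 8: place 53 kg, 47 kg left
truck 2: place 30 kg, 2 kg left
truck 1: place 28 kg, 1 kg left
truck 3: place 27 kg, 9 kg left
truck 4: place 26 kg, 10 kg left
truck 5: place 18 kg, 25 kg left
truck 5: place 15 kg, 10 kg left
truck 3: place 9 kg, 0 kg left
Final trucks: [71,28] [68,30] [64,27,9] [64,26] [57,18,15] [56] [54] [53].

8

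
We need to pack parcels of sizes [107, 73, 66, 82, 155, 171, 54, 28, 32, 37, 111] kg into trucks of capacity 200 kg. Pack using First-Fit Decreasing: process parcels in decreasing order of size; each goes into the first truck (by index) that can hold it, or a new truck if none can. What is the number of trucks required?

5

Sorted descending: 171, 155, 111, 107, 82, 73, 66, 54, 37, 32, 28.
Put 171 kg in truck 1; 29 kg remain.
Put 155 kg in truck 2; 45 kg remain.
Put 111 kg in truck 3; 89 kg remain.
Put 107 kg in truck 4; 93 kg remain.
Put 82 kg in truck 3; 7 kg remain.
Put 73 kg in truck 4; 20 kg remain.
Put 66 kg in truck 5; 134 kg remain.
Put 54 kg in truck 5; 80 kg remain.
Put 37 kg in truck 2; 8 kg remain.
Put 32 kg in truck 5; 48 kg remain.
Put 28 kg in truck 1; 1 kg remain.
Final trucks: [171,28] [155,37] [111,82] [107,73] [66,54,32].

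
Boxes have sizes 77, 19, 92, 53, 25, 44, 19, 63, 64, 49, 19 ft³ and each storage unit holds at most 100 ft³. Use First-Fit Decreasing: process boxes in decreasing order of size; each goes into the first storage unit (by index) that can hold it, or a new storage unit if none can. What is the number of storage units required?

Sorted descending: 92, 77, 64, 63, 53, 49, 44, 25, 19, 19, 19.
92 ft³ → storage unit 1 (remaining 8 ft³)
77 ft³ → storage unit 2 (remaining 23 ft³)
64 ft³ → storage unit 3 (remaining 36 ft³)
63 ft³ → storage unit 4 (remaining 37 ft³)
53 ft³ → storage unit 5 (remaining 47 ft³)
49 ft³ → storage unit 6 (remaining 51 ft³)
44 ft³ → storage unit 5 (remaining 3 ft³)
25 ft³ → storage unit 3 (remaining 11 ft³)
19 ft³ → storage unit 2 (remaining 4 ft³)
19 ft³ → storage unit 4 (remaining 18 ft³)
19 ft³ → storage unit 6 (remaining 32 ft³)
Final storage units: [92] [77,19] [64,25] [63,19] [53,44] [49,19].

6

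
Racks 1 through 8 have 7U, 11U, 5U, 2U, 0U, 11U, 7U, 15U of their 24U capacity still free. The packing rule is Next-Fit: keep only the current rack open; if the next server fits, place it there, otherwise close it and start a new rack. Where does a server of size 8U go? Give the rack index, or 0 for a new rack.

Next-Fit only looks at rack 8, which has 15U free.
8U fits there.

8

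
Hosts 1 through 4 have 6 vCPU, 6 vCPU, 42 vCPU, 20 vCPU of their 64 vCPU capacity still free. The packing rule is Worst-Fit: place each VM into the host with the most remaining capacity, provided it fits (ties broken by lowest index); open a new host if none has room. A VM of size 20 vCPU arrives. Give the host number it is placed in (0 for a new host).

3

Hosts with room: host 3 (42 vCPU), host 4 (20 vCPU).
Most room is host 3 with 42 vCPU free.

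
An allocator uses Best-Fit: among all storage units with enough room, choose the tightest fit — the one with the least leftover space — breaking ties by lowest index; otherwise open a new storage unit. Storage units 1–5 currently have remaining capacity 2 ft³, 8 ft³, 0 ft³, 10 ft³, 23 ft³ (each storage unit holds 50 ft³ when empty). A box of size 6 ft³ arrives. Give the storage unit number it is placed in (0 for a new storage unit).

Storage units with room: storage unit 2 (8 ft³), storage unit 4 (10 ft³), storage unit 5 (23 ft³).
Tightest fit is storage unit 2 with 8 ft³ free.

2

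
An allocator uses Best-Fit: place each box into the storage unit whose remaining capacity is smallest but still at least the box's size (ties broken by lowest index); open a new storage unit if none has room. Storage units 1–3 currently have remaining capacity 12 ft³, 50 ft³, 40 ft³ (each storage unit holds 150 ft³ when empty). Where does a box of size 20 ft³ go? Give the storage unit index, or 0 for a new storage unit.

3

Storage units with room: storage unit 2 (50 ft³), storage unit 3 (40 ft³).
Tightest fit is storage unit 3 with 40 ft³ free.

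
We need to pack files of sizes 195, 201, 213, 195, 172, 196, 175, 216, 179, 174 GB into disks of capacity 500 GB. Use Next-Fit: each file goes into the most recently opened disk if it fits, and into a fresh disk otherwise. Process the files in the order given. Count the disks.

5 disks

disk 1: place 195 GB, 305 GB left
disk 1: place 201 GB, 104 GB left
disk 2: place 213 GB, 287 GB left
disk 2: place 195 GB, 92 GB left
disk 3: place 172 GB, 328 GB left
disk 3: place 196 GB, 132 GB left
disk 4: place 175 GB, 325 GB left
disk 4: place 216 GB, 109 GB left
disk 5: place 179 GB, 321 GB left
disk 5: place 174 GB, 147 GB left
Final disks: [195,201] [213,195] [172,196] [175,216] [179,174].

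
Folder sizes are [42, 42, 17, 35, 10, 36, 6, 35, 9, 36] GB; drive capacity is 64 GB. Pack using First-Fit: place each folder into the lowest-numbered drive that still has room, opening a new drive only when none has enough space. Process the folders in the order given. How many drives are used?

6

Put 42 GB in drive 1; 22 GB remain.
Put 42 GB in drive 2; 22 GB remain.
Put 17 GB in drive 1; 5 GB remain.
Put 35 GB in drive 3; 29 GB remain.
Put 10 GB in drive 2; 12 GB remain.
Put 36 GB in drive 4; 28 GB remain.
Put 6 GB in drive 2; 6 GB remain.
Put 35 GB in drive 5; 29 GB remain.
Put 9 GB in drive 3; 20 GB remain.
Put 36 GB in drive 6; 28 GB remain.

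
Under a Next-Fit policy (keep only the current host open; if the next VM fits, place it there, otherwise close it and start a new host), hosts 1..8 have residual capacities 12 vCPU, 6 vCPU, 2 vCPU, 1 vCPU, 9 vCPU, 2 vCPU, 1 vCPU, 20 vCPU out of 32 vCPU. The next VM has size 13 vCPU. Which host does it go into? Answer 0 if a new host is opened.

Next-Fit only looks at host 8, which has 20 vCPU free.
13 vCPU fits there.

8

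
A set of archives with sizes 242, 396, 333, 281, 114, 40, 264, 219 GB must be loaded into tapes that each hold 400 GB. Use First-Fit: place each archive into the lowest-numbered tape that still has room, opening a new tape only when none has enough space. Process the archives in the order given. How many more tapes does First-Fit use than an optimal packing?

0

First-Fit: [242,114,40] [396] [333] [281] [264] [219] → 6 tapes.
6 archives exceed 200 GB (half the capacity), and no two of those can share a tape, so at least 6 tapes are needed.
So 6 is already optimal.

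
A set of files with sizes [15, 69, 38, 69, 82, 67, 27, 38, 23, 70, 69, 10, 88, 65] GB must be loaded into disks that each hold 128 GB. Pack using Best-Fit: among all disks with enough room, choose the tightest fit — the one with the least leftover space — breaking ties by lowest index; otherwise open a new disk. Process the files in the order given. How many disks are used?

8

disk 1: place 15 GB, 113 GB left
disk 1: place 69 GB, 44 GB left
disk 1: place 38 GB, 6 GB left
disk 2: place 69 GB, 59 GB left
disk 3: place 82 GB, 46 GB left
disk 4: place 67 GB, 61 GB left
disk 3: place 27 GB, 19 GB left
disk 2: place 38 GB, 21 GB left
disk 4: place 23 GB, 38 GB left
disk 5: place 70 GB, 58 GB left
disk 6: place 69 GB, 59 GB left
disk 3: place 10 GB, 9 GB left
disk 7: place 88 GB, 40 GB left
disk 8: place 65 GB, 63 GB left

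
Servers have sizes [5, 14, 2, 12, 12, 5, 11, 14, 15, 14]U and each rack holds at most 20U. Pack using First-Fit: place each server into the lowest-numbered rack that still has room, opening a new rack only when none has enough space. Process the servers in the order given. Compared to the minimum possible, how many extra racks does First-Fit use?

First-Fit: [5,14] [2,12,5] [12] [11] [14] [15] [14] → 7 racks.
7 servers exceed 10U (half the capacity), and no two of those can share a rack, so at least 7 racks are needed.
So 7 is already optimal.

0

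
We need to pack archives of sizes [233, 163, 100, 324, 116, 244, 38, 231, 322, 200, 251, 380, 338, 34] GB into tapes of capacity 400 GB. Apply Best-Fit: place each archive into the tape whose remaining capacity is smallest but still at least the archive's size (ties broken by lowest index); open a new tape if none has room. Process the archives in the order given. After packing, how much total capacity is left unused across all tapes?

233 GB → tape 1 (remaining 167 GB)
163 GB → tape 1 (remaining 4 GB)
100 GB → tape 2 (remaining 300 GB)
324 GB → tape 3 (remaining 76 GB)
116 GB → tape 2 (remaining 184 GB)
244 GB → tape 4 (remaining 156 GB)
38 GB → tape 3 (remaining 38 GB)
231 GB → tape 5 (remaining 169 GB)
322 GB → tape 6 (remaining 78 GB)
200 GB → tape 7 (remaining 200 GB)
251 GB → tape 8 (remaining 149 GB)
380 GB → tape 9 (remaining 20 GB)
338 GB → tape 10 (remaining 62 GB)
34 GB → tape 3 (remaining 4 GB)
10 tapes × 400 GB = 4000 GB; used 2974 GB; unused 1026 GB.

1026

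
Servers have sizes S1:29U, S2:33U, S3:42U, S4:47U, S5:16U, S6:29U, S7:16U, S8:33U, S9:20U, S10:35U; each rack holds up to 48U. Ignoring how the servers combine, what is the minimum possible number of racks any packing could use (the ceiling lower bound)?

7

Total size = 29 + 33 + 42 + 47 + 16 + 29 + 16 + 33 + 20 + 35 = 300U.
⌈300 / 48⌉ = 7.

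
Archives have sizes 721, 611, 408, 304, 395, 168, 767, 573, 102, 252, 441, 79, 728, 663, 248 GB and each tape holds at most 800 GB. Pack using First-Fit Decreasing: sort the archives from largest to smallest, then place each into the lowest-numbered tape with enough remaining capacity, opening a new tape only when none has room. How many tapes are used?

9 tapes

Sorted descending: 767, 728, 721, 663, 611, 573, 441, 408, 395, 304, 252, 248, 168, 102, 79.
Put 767 GB in tape 1; 33 GB remain.
Put 728 GB in tape 2; 72 GB remain.
Put 721 GB in tape 3; 79 GB remain.
Put 663 GB in tape 4; 137 GB remain.
Put 611 GB in tape 5; 189 GB remain.
Put 573 GB in tape 6; 227 GB remain.
Put 441 GB in tape 7; 359 GB remain.
Put 408 GB in tape 8; 392 GB remain.
Put 395 GB in tape 9; 405 GB remain.
Put 304 GB in tape 7; 55 GB remain.
Put 252 GB in tape 8; 140 GB remain.
Put 248 GB in tape 9; 157 GB remain.
Put 168 GB in tape 5; 21 GB remain.
Put 102 GB in tape 4; 35 GB remain.
Put 79 GB in tape 3; 0 GB remain.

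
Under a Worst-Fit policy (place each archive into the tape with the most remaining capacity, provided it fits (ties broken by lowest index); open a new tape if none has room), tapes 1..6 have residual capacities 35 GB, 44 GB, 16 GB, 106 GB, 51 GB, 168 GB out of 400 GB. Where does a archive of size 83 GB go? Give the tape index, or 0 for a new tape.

6

Tapes with room: tape 4 (106 GB), tape 6 (168 GB).
Most room is tape 6 with 168 GB free.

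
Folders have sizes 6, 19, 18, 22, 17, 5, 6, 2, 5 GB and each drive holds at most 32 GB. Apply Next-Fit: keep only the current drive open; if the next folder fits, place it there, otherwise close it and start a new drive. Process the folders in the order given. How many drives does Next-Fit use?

5

Put 6 GB in drive 1; 26 GB remain.
Put 19 GB in drive 1; 7 GB remain.
Put 18 GB in drive 2; 14 GB remain.
Put 22 GB in drive 3; 10 GB remain.
Put 17 GB in drive 4; 15 GB remain.
Put 5 GB in drive 4; 10 GB remain.
Put 6 GB in drive 4; 4 GB remain.
Put 2 GB in drive 4; 2 GB remain.
Put 5 GB in drive 5; 27 GB remain.
Final drives: [6,19] [18] [22] [17,5,6,2] [5].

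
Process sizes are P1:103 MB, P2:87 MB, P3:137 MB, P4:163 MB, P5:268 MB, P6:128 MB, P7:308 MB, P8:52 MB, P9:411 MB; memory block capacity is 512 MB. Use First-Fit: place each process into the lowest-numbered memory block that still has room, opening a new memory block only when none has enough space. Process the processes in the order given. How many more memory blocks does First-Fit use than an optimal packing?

0

First-Fit: [103,87,137,163] [268,128,52] [308] [411] → 4 memory blocks.
Total size 1657 MB; any packing needs at least ⌈1657/512⌉ = 4 memory blocks.
So 4 is already optimal.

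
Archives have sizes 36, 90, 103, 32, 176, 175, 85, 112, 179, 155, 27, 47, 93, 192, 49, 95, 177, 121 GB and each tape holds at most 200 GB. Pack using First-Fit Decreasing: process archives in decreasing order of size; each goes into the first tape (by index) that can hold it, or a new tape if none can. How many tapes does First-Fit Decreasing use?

Sorted descending: 192, 179, 177, 176, 175, 155, 121, 112, 103, 95, 93, 90, 85, 49, 47, 36, 32, 27.
192 GB → tape 1 (remaining 8 GB)
179 GB → tape 2 (remaining 21 GB)
177 GB → tape 3 (remaining 23 GB)
176 GB → tape 4 (remaining 24 GB)
175 GB → tape 5 (remaining 25 GB)
155 GB → tape 6 (remaining 45 GB)
121 GB → tape 7 (remaining 79 GB)
112 GB → tape 8 (remaining 88 GB)
103 GB → tape 9 (remaining 97 GB)
95 GB → tape 9 (remaining 2 GB)
93 GB → tape 10 (remaining 107 GB)
90 GB → tape 10 (remaining 17 GB)
85 GB → tape 8 (remaining 3 GB)
49 GB → tape 7 (remaining 30 GB)
47 GB → tape 11 (remaining 153 GB)
36 GB → tape 6 (remaining 9 GB)
32 GB → tape 11 (remaining 121 GB)
27 GB → tape 7 (remaining 3 GB)
Final tapes: [192] [179] [177] [176] [175] [155,36] [121,49,27] [112,85] [103,95] [93,90] [47,32].

11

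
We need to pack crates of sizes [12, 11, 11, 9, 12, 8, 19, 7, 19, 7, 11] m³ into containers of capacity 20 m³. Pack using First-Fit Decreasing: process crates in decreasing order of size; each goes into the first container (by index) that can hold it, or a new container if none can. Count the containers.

Sorted descending: 19, 19, 12, 12, 11, 11, 11, 9, 8, 7, 7.
19 m³ → container 1 (remaining 1 m³)
19 m³ → container 2 (remaining 1 m³)
12 m³ → container 3 (remaining 8 m³)
12 m³ → container 4 (remaining 8 m³)
11 m³ → container 5 (remaining 9 m³)
11 m³ → container 6 (remaining 9 m³)
11 m³ → container 7 (remaining 9 m³)
9 m³ → container 5 (remaining 0 m³)
8 m³ → container 3 (remaining 0 m³)
7 m³ → container 4 (remaining 1 m³)
7 m³ → container 6 (remaining 2 m³)

7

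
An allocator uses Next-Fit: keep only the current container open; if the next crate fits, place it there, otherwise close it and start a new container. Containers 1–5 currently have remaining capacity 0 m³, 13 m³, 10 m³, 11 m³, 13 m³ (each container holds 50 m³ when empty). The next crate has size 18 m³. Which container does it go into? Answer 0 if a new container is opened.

Next-Fit only looks at container 5, which has 13 m³ free.
18 m³ does not fit, so a new container is opened.

0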